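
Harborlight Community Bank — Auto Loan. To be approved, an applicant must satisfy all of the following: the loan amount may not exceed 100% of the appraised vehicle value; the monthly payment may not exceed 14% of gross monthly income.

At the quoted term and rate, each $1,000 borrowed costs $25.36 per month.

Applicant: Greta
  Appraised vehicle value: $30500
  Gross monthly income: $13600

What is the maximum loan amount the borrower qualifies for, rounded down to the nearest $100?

$30,500

Payment cap: 14% × $13,600 = $1,904/month.
At $25.36 per $1,000, that supports 1,904/25.36 × 1,000 ≈ $75,078 → $75,000.
LTV cap: 100% × $30,500 = $30,500 → $30,500.
Binding constraint: loan-to-value.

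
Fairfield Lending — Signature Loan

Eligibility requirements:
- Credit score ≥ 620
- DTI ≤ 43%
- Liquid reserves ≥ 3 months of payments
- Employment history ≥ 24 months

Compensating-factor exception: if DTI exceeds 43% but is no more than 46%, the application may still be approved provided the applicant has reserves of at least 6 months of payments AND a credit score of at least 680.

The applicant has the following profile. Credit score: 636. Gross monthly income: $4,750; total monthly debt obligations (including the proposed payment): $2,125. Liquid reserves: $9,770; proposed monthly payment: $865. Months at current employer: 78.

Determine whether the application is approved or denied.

Credit score 636 ≥ 620 (meets base)
DTI = 2,125/4,750 = 44.7% > 43% — standard DTI limit exceeded.
Liquid reserves cover 9,770/865 = 11.3 months — ≥ 3 required
Employment 78 ≥ 24 months
DTI 44.7% is within the 43%–46% exception band; checking compensating factors.
Override check — reserves: 11.3 mo (ok); score: 636 (below 680).
Compensating-factor requirement not fully met.

Denied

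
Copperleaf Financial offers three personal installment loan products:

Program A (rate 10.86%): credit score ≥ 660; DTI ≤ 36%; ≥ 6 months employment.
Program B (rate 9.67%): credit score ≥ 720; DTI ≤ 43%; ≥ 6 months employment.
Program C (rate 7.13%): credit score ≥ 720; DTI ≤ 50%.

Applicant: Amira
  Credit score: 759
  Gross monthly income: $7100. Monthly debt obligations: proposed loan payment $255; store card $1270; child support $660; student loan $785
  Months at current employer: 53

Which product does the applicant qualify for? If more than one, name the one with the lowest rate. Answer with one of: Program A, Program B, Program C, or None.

Program C

Total debts = (255 + 1,270 + 660 + 785) = 2,970; DTI = 2,970/7,100 = 41.8%.
Program A: score 759 ≥ 660; DTI 41.8% > 36%; employment 53 ≥ 6 mo → does not qualify.
Program B: score 759 ≥ 720; DTI 41.8% ≤ 43%; employment 53 ≥ 6 mo → qualifies.
Program C: score 759 ≥ 720; DTI 41.8% ≤ 50% → qualifies.
Qualifying: Program B, Program C. Lowest rate is 7.13% → Program C.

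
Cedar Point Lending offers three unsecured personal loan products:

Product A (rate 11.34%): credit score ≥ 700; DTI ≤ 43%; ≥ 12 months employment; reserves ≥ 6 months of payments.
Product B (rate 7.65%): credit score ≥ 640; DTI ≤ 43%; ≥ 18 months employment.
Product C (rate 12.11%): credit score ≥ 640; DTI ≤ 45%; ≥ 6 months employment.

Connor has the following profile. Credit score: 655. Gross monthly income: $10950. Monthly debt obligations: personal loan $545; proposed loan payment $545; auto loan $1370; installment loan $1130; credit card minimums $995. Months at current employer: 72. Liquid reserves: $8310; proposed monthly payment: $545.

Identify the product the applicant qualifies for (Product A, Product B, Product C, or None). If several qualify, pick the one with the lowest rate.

Product B

Total debts = (545 + 545 + 1,370 + 1,130 + 995) = 4,585; DTI = 4,585/10,950 = 41.9%.
Reserves = 8,310/545 = 15.2 months.
Product A: score 655 < 700; DTI 41.9% ≤ 43%; employment 72 ≥ 12 mo; reserves 15.2 ≥ 6 mo → does not qualify.
Product B: score 655 ≥ 640; DTI 41.9% ≤ 43%; employment 72 ≥ 18 mo → qualifies.
Product C: score 655 ≥ 640; DTI 41.9% ≤ 45%; employment 72 ≥ 6 mo → qualifies.
Qualifying: Product B, Product C. Lowest rate is 7.65% → Product B.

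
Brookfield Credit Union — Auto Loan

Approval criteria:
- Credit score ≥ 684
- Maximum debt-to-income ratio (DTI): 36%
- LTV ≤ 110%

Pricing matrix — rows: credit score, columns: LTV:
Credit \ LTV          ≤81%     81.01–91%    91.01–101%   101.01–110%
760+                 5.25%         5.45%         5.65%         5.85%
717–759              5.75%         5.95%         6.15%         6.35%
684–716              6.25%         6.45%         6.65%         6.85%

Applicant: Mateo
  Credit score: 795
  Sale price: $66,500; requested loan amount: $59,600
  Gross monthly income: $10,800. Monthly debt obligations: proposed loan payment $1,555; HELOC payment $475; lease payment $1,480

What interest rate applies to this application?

5.45%

Credit score 795 ≥ 684; Total monthly debts = (1,555 + 475 + 1,480) = 3,510. Debt-to-income = 3,510/10,800 = 32.5% — meets 36% limit
LTV: 59,600 ÷ 66,500 = 89.6%, within 110% cap
Score 795 is in the 760+ band; LTV 89.6% is in the 81.01–91% band → 5.45%.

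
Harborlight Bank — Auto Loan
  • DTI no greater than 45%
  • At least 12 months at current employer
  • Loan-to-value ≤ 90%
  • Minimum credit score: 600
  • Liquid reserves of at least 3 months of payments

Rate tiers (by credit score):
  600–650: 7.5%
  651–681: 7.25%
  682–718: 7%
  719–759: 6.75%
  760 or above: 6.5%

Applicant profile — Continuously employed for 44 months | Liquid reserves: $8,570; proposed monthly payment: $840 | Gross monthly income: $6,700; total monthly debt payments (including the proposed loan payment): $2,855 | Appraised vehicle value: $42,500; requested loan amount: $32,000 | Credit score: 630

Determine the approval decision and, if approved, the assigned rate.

Approved at 7.5%

Credit score 630 ≥ 600 (meets minimum)
Reserves = 8,570/840 = 10.2 months ≥ 3
DTI: 2,855 ÷ 6,700 = 42.6%, within the 45% cap
LTV = 32,000/42,500 = 75.3% ≤ 90%
Employment 44 ≥ 12 months
All requirements met. Score 630 falls in the 600–650 tier → 7.5%.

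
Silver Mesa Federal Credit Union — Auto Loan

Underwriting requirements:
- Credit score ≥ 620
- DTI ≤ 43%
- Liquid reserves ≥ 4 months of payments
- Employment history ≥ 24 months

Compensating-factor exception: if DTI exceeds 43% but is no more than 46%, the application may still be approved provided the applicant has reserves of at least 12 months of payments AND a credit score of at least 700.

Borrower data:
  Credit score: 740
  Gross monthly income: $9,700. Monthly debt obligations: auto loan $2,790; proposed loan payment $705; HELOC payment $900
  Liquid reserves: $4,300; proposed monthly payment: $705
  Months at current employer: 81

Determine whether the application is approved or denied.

Credit score 740 ≥ 620 (meets base)
Total debts = (2,790 + 705 + 900) = 4,395. DTI: 4,395 ÷ 9,700 = 45.3%, over the 43% base limit.
Reserves: 4,300 ÷ 705 = 6.1 months (meets 4-month minimum)
Employment 81 ≥ 24 months
45.3% falls in the override range (43%–46%), so the compensating-factor test applies.
Override check — reserves: 6.1 mo (short of 12); score: 740 (ok).
Compensating-factor requirement not fully met.

Denied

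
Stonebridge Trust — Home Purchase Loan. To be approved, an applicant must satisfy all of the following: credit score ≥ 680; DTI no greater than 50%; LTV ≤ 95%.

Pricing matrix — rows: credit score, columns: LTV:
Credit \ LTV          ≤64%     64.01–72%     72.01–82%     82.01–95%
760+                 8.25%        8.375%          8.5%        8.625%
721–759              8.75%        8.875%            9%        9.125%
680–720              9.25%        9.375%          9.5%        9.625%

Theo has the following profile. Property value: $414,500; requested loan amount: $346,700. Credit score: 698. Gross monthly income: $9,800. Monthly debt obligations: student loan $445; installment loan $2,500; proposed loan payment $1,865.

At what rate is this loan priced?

9.625%

Credit score 698 ≥ 680; Total monthly debts = (445 + 2,500 + 1,865) = 4,810. DTI: 4,810 ÷ 9,800 = 49.1%, within the 50% cap
LTV: 346,700 ÷ 414,500 = 83.6%, within 95% cap
Row: 698 falls in 680–720. Column: 83.6% falls in 82.01–95%. Rate = 9.625%.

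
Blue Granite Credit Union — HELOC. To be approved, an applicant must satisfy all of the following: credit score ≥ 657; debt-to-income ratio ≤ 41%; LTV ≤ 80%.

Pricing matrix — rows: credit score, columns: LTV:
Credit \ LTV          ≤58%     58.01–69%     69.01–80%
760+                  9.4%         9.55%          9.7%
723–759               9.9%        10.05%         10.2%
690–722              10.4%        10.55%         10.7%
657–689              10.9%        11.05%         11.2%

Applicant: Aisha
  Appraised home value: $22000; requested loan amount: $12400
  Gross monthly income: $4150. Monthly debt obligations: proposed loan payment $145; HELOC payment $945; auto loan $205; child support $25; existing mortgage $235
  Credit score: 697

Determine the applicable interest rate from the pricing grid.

10.4%

Credit score 697 ≥ 657; Total monthly debts = (145 + 945 + 205 + 25 + 235) = 1,555. DTI: 1,555 ÷ 4,150 = 37.5%, within the 41% cap
LTV = 12,400/22,000 = 56.4% ≤ 80%
Credit 697 → row 690–722; LTV 56.4% → column ≤58%. Grid cell → 10.4%.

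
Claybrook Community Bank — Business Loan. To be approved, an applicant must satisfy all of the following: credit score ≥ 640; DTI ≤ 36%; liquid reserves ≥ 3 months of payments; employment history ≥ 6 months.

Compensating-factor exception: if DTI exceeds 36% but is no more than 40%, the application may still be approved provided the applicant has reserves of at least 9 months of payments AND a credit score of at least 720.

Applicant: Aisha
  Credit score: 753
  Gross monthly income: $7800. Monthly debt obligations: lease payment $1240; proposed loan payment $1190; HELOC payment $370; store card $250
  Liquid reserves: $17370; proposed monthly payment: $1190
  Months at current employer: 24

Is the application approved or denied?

Credit score 753 ≥ 640 (meets base)
Total debts = (1,240 + 1,190 + 370 + 250) = 3,050. DTI: 3,050 ÷ 7,800 = 39.1%, over the 36% base limit.
Reserves = 17,370/1,190 = 14.6 months ≥ 3
Employment 24 ≥ 6 months
DTI 39.1% is within the 36%–40% exception band; checking compensating factors.
Override check — reserves: 14.6 mo (ok); score: 753 (ok).
Both override conditions satisfied; DTI exception granted.

Approved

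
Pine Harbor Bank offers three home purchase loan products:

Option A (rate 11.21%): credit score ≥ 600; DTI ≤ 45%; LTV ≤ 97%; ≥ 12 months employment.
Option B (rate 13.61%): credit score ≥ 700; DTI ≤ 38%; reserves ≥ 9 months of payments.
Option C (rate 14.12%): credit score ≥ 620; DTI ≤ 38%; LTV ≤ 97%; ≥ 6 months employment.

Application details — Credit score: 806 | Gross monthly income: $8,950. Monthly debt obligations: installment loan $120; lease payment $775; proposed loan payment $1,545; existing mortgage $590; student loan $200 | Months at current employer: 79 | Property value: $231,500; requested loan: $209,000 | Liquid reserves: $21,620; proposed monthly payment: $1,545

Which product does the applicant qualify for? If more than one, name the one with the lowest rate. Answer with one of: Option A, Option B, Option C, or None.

Option A

Total debts = (120 + 775 + 1,545 + 590 + 200) = 3,230; DTI = 3,230/8,950 = 36.1%.
LTV = 209,000/231,500 = 90.3%.
Reserves = 21,620/1,545 = 14.0 months.
Option A: score 806 ≥ 600; DTI 36.1% ≤ 45%; LTV 90.3% ≤ 97%; employment 79 ≥ 12 mo → qualifies.
Option B: score 806 ≥ 700; DTI 36.1% ≤ 38%; reserves 14.0 ≥ 9 mo → qualifies.
Option C: score 806 ≥ 620; DTI 36.1% ≤ 38%; LTV 90.3% ≤ 97%; employment 79 ≥ 6 mo → qualifies.
Qualifying: Option A, Option B, Option C. Lowest rate is 11.21% → Option A.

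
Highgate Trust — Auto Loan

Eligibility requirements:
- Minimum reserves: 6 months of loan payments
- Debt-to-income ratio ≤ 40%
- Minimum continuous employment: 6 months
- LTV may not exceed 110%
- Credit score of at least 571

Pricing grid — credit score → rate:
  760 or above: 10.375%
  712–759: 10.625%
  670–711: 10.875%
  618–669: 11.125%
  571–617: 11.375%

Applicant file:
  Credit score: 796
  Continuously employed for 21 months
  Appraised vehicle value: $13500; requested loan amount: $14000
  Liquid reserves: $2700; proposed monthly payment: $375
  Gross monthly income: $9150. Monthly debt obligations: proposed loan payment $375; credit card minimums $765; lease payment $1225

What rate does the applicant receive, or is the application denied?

Approved at 10.375%

Credit score 796 ≥ 571 (meets minimum)
Employment 21 ≥ 6 months
Reserves: 2,700 ÷ 375 = 7.2 months (meets 6-month minimum)
Total monthly debts = (375 + 765 + 1,225) = 2,365. DTI = 2,365/9,150 = 25.8% ≤ 40%
LTV: 14,000 ÷ 13,500 = 103.7%, within 110% cap
All requirements met. Score 796 falls in the 760 or above tier → 10.375%.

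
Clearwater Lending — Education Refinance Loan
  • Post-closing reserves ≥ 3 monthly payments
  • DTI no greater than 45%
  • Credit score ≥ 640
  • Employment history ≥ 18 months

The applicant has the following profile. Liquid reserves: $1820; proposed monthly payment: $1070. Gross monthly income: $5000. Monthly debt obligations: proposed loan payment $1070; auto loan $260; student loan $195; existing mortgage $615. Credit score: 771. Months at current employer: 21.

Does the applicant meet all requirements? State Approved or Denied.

Reserves: 1,820 ÷ 1,070 = 1.7 months (below 3-month minimum)
Total monthly debts = (1,070 + 260 + 195 + 615) = 2,140. Debt-to-income = 2,140/5,000 = 42.8% — meets 45% limit
Credit score 771 ≥ 640 (meets)
Employment 21 ≥ 18 months
Fails on reserves.

Denied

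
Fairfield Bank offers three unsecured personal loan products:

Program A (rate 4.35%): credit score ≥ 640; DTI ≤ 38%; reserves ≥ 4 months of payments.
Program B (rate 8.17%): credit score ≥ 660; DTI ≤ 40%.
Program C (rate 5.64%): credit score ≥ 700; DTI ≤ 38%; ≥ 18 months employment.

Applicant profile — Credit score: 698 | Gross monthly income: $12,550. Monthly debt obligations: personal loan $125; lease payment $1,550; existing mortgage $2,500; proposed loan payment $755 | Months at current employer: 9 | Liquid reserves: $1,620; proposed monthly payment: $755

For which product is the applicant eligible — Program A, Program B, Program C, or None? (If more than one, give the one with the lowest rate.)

Total debts = (125 + 1,550 + 2,500 + 755) = 4,930; DTI = 4,930/12,550 = 39.3%.
Reserves = 1,620/755 = 2.1 months.
Program A: score 698 ≥ 640; DTI 39.3% > 38%; reserves 2.1 < 4 mo → does not qualify.
Program B: score 698 ≥ 660; DTI 39.3% ≤ 40% → qualifies.
Program C: score 698 < 700; DTI 39.3% > 38%; employment 9 < 18 mo → does not qualify.

Program B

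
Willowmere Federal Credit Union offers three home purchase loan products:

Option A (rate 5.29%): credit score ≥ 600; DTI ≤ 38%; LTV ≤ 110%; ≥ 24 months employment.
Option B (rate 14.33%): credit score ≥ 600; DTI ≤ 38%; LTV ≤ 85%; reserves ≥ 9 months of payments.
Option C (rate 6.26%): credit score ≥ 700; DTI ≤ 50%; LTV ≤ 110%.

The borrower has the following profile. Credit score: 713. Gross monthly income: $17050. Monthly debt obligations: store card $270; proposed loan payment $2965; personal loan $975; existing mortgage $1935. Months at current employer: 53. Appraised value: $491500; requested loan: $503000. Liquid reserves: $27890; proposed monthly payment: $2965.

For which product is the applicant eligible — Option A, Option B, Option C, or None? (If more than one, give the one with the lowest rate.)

Option A

Total debts = (270 + 2,965 + 975 + 1,935) = 6,145; DTI = 6,145/17,050 = 36%.
LTV = 503,000/491,500 = 102.3%.
Reserves = 27,890/2,965 = 9.4 months.
Option A: score 713 ≥ 600; DTI 36% ≤ 38%; LTV 102.3% ≤ 110%; employment 53 ≥ 24 mo → qualifies.
Option B: score 713 ≥ 600; DTI 36% ≤ 38%; LTV 102.3% > 85%; reserves 9.4 ≥ 9 mo → does not qualify.
Option C: score 713 ≥ 700; DTI 36% ≤ 50%; LTV 102.3% ≤ 110% → qualifies.
Qualifying: Option A, Option C. Lowest rate is 5.29% → Option A.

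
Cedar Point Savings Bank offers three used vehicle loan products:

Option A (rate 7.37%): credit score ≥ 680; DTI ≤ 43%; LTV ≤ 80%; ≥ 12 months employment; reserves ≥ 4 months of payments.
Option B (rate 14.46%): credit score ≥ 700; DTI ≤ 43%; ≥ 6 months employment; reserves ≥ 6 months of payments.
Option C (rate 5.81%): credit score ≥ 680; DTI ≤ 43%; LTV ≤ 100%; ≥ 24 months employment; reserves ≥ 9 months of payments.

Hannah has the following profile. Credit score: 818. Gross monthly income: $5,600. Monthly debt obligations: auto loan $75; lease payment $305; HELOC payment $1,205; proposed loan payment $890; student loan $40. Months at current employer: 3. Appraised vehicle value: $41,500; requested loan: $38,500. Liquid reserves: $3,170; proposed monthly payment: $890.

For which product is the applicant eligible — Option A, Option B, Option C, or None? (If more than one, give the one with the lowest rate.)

None

Total debts = (75 + 305 + 1,205 + 890 + 40) = 2,515; DTI = 2,515/5,600 = 44.9%.
LTV = 38,500/41,500 = 92.8%.
Reserves = 3,170/890 = 3.6 months.
Option A: score 818 ≥ 680; DTI 44.9% > 43%; LTV 92.8% > 80%; employment 3 < 12 mo; reserves 3.6 < 4 mo → does not qualify.
Option B: score 818 ≥ 700; DTI 44.9% > 43%; employment 3 < 6 mo; reserves 3.6 < 6 mo → does not qualify.
Option C: score 818 ≥ 680; DTI 44.9% > 43%; LTV 92.8% ≤ 100%; employment 3 < 24 mo; reserves 3.6 < 9 mo → does not qualify.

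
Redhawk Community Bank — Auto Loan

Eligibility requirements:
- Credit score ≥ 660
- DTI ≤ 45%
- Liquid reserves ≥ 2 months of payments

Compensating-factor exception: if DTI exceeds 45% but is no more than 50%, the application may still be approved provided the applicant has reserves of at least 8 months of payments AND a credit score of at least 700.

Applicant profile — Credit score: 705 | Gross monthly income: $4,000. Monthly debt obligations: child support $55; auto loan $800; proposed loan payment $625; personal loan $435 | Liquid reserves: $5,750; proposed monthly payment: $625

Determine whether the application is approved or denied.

Credit score 705 ≥ 660 (meets base)
Total debts = (55 + 800 + 625 + 435) = 1,915. DTI: 1,915 ÷ 4,000 = 47.9%, over the 45% base limit.
Reserves = 5,750/625 = 9.2 months ≥ 2
47.9% falls in the override range (45%–50%), so the compensating-factor test applies.
Override check — reserves: 9.2 mo (ok); score: 705 (ok).
Both compensating conditions met → exception applies.

Approved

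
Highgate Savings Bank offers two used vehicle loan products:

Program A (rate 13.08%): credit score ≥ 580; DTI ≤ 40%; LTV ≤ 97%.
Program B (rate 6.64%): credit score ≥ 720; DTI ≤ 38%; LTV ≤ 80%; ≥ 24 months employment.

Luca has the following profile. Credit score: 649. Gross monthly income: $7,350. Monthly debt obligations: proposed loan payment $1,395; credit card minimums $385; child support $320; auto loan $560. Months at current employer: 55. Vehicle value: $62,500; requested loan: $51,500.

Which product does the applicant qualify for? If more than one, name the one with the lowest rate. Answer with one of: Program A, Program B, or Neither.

Total debts = (1,395 + 385 + 320 + 560) = 2,660; DTI = 2,660/7,350 = 36.2%.
LTV = 51,500/62,500 = 82.4%.
Program A: score 649 ≥ 580; DTI 36.2% ≤ 40%; LTV 82.4% ≤ 97% → qualifies.
Program B: score 649 < 720; DTI 36.2% ≤ 38%; LTV 82.4% > 80%; employment 55 ≥ 24 mo → does not qualify.

Program A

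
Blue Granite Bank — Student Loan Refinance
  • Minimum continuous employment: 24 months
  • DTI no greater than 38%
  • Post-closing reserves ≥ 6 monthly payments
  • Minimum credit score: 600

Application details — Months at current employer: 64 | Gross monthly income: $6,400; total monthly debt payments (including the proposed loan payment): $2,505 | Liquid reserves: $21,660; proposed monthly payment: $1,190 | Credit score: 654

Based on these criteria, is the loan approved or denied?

Employment 64 ≥ 24 months
DTI = 2,505/6,400 = 39.1% > 38%
Liquid reserves cover 21,660/1,190 = 18.2 months — ≥ 6 required
Credit score 654 ≥ 600 (meets)
Fails on DTI.

Denied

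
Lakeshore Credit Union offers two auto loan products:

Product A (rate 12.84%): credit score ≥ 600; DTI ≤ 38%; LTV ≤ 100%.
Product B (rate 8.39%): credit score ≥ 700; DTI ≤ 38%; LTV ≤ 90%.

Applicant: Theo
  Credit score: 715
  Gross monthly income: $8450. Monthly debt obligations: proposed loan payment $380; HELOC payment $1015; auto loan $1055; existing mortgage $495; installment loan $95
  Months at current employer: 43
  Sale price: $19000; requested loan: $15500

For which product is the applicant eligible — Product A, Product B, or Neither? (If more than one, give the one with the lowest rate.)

Product B

Total debts = (380 + 1,015 + 1,055 + 495 + 95) = 3,040; DTI = 3,040/8,450 = 36%.
LTV = 15,500/19,000 = 81.6%.
Product A: score 715 ≥ 600; DTI 36% ≤ 38%; LTV 81.6% ≤ 100% → qualifies.
Product B: score 715 ≥ 700; DTI 36% ≤ 38%; LTV 81.6% ≤ 90% → qualifies.
Qualifying: Product A, Product B. Lowest rate is 8.39% → Product B.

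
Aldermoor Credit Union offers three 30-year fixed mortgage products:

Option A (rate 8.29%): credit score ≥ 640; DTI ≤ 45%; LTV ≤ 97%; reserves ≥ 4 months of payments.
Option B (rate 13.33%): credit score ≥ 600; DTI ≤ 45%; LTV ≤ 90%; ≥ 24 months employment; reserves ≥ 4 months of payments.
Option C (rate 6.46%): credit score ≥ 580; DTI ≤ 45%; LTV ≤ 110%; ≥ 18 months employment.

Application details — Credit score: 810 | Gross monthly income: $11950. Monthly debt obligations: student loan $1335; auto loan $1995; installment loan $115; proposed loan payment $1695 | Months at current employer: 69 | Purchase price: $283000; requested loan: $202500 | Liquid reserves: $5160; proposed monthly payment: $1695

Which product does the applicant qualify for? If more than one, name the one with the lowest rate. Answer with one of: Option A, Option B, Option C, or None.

Option C

Total debts = (1,335 + 1,995 + 115 + 1,695) = 5,140; DTI = 5,140/11,950 = 43%.
LTV = 202,500/283,000 = 71.6%.
Reserves = 5,160/1,695 = 3.0 months.
Option A: score 810 ≥ 640; DTI 43% ≤ 45%; LTV 71.6% ≤ 97%; reserves 3.0 < 4 mo → does not qualify.
Option B: score 810 ≥ 600; DTI 43% ≤ 45%; LTV 71.6% ≤ 90%; employment 69 ≥ 24 mo; reserves 3.0 < 4 mo → does not qualify.
Option C: score 810 ≥ 580; DTI 43% ≤ 45%; LTV 71.6% ≤ 110%; employment 69 ≥ 18 mo → qualifies.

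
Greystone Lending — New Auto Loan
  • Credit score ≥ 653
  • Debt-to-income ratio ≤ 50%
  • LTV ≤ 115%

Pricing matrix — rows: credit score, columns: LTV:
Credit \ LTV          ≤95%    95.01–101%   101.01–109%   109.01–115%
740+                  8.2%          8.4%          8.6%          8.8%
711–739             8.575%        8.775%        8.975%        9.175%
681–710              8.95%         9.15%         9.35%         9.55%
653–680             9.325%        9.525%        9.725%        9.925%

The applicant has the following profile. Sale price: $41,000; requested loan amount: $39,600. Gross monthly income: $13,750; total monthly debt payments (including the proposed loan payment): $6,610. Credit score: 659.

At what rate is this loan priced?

9.525%

Credit score 659 ≥ 653; DTI = 6,610/13,750 = 48.1% ≤ 50%
Loan-to-value = 39,600/41,000 = 96.6% — pass (115% max)
Row: 659 falls in 653–680. Column: 96.6% falls in 95.01–101%. Rate = 9.525%.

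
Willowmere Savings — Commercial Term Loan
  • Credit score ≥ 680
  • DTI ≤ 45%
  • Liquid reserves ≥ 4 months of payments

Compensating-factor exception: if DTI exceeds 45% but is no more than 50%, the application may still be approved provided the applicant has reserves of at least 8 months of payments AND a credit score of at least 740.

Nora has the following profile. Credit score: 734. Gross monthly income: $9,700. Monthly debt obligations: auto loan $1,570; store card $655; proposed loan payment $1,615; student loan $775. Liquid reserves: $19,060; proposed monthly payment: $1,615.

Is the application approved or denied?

Credit score 734 ≥ 680 (meets base)
Total debts = (1,570 + 655 + 1,615 + 775) = 4,615. DTI = 4,615/9,700 = 47.6% > 45% — standard DTI limit exceeded.
Reserves: 19,060 ÷ 1,615 = 11.8 months (meets 4-month minimum)
DTI 47.6% is within the 45%–50% exception band; checking compensating factors.
Override check — reserves: 11.8 mo (ok); score: 734 (below 740).
Override conditions not both satisfied; exception does not apply.

Denied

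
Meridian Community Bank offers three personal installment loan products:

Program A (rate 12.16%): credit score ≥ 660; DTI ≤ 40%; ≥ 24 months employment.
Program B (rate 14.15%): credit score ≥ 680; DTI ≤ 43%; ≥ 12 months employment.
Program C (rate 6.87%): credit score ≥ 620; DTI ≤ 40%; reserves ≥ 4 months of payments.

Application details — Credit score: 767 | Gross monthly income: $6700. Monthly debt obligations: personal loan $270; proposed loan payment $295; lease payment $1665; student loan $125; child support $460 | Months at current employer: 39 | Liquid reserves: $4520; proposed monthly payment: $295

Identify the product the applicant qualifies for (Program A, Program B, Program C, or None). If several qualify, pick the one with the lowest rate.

Program B

Total debts = (270 + 295 + 1,665 + 125 + 460) = 2,815; DTI = 2,815/6,700 = 42%.
Reserves = 4,520/295 = 15.3 months.
Program A: score 767 ≥ 660; DTI 42% > 40%; employment 39 ≥ 24 mo → does not qualify.
Program B: score 767 ≥ 680; DTI 42% ≤ 43%; employment 39 ≥ 12 mo → qualifies.
Program C: score 767 ≥ 620; DTI 42% > 40%; reserves 15.3 ≥ 4 mo → does not qualify.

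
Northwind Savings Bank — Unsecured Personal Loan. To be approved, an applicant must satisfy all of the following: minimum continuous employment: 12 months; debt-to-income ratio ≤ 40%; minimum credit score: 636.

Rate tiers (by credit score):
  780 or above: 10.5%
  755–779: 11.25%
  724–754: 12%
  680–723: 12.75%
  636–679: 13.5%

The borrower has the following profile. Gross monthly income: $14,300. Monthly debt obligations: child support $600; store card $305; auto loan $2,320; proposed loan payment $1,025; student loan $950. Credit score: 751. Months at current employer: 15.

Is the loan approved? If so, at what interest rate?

Approved at 12%

Credit score 751 ≥ 636 (meets minimum)
Employment 15 ≥ 12 months
Total monthly debts = (600 + 305 + 2,320 + 1,025 + 950) = 5,200. DTI = 5,200/14,300 = 36.4% ≤ 40%
All requirements met. Score 751 falls in the 724–754 tier → 12%.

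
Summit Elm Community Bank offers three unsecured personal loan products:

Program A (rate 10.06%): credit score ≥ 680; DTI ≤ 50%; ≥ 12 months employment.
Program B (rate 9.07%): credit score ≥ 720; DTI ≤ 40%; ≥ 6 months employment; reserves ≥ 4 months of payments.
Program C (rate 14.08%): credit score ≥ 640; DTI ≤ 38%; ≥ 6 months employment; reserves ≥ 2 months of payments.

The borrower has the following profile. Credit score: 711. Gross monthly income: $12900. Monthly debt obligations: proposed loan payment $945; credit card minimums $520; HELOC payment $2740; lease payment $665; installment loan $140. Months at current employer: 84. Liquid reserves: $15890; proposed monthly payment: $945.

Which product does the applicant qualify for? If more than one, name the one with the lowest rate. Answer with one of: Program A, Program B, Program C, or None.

Program A

Total debts = (945 + 520 + 2,740 + 665 + 140) = 5,010; DTI = 5,010/12,900 = 38.8%.
Reserves = 15,890/945 = 16.8 months.
Program A: score 711 ≥ 680; DTI 38.8% ≤ 50%; employment 84 ≥ 12 mo → qualifies.
Program B: score 711 < 720; DTI 38.8% ≤ 40%; employment 84 ≥ 6 mo; reserves 16.8 ≥ 4 mo → does not qualify.
Program C: score 711 ≥ 640; DTI 38.8% > 38%; employment 84 ≥ 6 mo; reserves 16.8 ≥ 2 mo → does not qualify.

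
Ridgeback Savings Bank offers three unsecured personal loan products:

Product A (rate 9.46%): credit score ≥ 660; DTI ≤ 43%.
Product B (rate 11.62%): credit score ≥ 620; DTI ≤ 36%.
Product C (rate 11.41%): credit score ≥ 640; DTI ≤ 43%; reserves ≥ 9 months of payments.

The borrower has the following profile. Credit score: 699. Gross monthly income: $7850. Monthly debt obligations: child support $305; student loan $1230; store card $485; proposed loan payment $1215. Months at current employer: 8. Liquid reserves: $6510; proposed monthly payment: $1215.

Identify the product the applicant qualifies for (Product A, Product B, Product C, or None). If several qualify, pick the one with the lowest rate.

Product A

Total debts = (305 + 1,230 + 485 + 1,215) = 3,235; DTI = 3,235/7,850 = 41.2%.
Reserves = 6,510/1,215 = 5.4 months.
Product A: score 699 ≥ 660; DTI 41.2% ≤ 43% → qualifies.
Product B: score 699 ≥ 620; DTI 41.2% > 36% → does not qualify.
Product C: score 699 ≥ 640; DTI 41.2% ≤ 43%; reserves 5.4 < 9 mo → does not qualify.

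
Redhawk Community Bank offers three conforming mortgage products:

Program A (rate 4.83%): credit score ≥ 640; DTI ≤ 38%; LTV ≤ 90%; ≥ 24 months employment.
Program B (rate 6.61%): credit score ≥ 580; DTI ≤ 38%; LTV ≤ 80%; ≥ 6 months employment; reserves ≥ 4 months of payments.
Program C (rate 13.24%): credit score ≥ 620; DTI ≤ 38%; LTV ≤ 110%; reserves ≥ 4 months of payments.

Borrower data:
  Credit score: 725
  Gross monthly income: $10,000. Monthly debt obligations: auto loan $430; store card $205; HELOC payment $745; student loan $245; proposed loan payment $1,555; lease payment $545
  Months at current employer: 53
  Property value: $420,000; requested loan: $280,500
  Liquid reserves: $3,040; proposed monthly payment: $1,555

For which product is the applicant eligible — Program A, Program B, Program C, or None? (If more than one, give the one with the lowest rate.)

Total debts = (430 + 205 + 745 + 245 + 1,555 + 545) = 3,725; DTI = 3,725/10,000 = 37.2%.
LTV = 280,500/420,000 = 66.8%.
Reserves = 3,040/1,555 = 2.0 months.
Program A: score 725 ≥ 640; DTI 37.2% ≤ 38%; LTV 66.8% ≤ 90%; employment 53 ≥ 24 mo → qualifies.
Program B: score 725 ≥ 580; DTI 37.2% ≤ 38%; LTV 66.8% ≤ 80%; employment 53 ≥ 6 mo; reserves 2.0 < 4 mo → does not qualify.
Program C: score 725 ≥ 620; DTI 37.2% ≤ 38%; LTV 66.8% ≤ 110%; reserves 2.0 < 4 mo → does not qualify.

Program A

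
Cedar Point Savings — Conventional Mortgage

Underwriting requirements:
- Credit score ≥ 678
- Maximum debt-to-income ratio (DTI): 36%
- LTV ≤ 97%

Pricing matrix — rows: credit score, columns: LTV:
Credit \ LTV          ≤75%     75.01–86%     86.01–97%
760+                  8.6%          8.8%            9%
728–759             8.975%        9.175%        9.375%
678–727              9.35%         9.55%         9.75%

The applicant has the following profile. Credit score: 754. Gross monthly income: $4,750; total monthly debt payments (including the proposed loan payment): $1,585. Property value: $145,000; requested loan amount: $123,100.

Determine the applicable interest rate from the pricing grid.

Credit score 754 ≥ 678; DTI = 1,585/4,750 = 33.4% ≤ 36%
LTV = 123,100/145,000 = 84.9% ≤ 97%
Score 754 is in the 728–759 band; LTV 84.9% is in the 75.01–86% band → 9.175%.

9.175%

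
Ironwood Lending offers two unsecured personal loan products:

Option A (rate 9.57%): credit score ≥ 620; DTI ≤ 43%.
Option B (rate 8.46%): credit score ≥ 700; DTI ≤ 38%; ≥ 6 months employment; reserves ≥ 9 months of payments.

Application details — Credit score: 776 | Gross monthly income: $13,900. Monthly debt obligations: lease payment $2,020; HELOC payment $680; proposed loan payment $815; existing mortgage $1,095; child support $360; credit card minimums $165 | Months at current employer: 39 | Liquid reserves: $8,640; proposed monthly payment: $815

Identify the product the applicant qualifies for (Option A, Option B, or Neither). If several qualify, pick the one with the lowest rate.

Total debts = (2,020 + 680 + 815 + 1,095 + 360 + 165) = 5,135; DTI = 5,135/13,900 = 36.9%.
Reserves = 8,640/815 = 10.6 months.
Option A: score 776 ≥ 620; DTI 36.9% ≤ 43% → qualifies.
Option B: score 776 ≥ 700; DTI 36.9% ≤ 38%; employment 39 ≥ 6 mo; reserves 10.6 ≥ 9 mo → qualifies.
Qualifying: Option A, Option B. Lowest rate is 8.46% → Option B.

Option B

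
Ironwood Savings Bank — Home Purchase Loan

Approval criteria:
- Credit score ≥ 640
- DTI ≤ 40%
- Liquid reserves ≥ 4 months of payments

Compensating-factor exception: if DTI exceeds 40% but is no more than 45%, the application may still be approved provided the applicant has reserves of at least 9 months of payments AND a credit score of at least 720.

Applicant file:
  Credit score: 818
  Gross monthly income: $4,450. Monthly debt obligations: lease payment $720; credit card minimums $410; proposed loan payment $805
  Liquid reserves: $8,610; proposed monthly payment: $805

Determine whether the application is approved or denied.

Credit score 818 ≥ 640 (meets base)
Total debts = (720 + 410 + 805) = 1,935. DTI: 1,935 ÷ 4,450 = 43.5%, over the 40% base limit.
Reserves = 8,610/805 = 10.7 months ≥ 4
DTI 43.5% is within the 40%–45% exception band; checking compensating factors.
Reserves 10.7 ≥ 9 months; credit score 818 ≥ 720.
Both override conditions satisfied; DTI exception granted.

Approved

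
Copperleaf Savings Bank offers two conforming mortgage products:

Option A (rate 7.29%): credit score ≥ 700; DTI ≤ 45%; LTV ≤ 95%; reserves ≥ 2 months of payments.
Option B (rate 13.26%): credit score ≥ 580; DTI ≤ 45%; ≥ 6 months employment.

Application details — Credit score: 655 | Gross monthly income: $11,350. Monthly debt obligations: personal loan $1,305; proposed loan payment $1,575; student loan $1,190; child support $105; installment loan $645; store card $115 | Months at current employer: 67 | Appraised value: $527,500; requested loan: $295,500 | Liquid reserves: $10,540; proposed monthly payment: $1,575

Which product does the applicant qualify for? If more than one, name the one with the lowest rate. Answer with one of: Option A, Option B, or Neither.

Total debts = (1,305 + 1,575 + 1,190 + 105 + 645 + 115) = 4,935; DTI = 4,935/11,350 = 43.5%.
LTV = 295,500/527,500 = 56%.
Reserves = 10,540/1,575 = 6.7 months.
Option A: score 655 < 700; DTI 43.5% ≤ 45%; LTV 56% ≤ 95%; reserves 6.7 ≥ 2 mo → does not qualify.
Option B: score 655 ≥ 580; DTI 43.5% ≤ 45%; employment 67 ≥ 6 mo → qualifies.

Option B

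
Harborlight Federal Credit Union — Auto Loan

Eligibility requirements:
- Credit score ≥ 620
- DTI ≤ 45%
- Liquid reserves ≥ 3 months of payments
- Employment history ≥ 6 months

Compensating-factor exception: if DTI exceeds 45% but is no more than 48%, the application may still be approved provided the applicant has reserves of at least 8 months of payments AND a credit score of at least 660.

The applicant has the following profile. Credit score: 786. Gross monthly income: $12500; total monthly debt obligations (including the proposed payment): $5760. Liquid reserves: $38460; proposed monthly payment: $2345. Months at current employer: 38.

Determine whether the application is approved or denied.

Credit score 786 ≥ 620 (meets base)
DTI = 5,760/12,500 = 46.1% > 45% — standard DTI limit exceeded.
Liquid reserves cover 38,460/2,345 = 16.4 months — ≥ 3 required
Employment 38 ≥ 6 months
DTI 46.1% is within the 45%–48% exception band; checking compensating factors.
Override check — reserves: 16.4 mo (ok); score: 786 (ok).
Both override conditions satisfied; DTI exception granted.

Approved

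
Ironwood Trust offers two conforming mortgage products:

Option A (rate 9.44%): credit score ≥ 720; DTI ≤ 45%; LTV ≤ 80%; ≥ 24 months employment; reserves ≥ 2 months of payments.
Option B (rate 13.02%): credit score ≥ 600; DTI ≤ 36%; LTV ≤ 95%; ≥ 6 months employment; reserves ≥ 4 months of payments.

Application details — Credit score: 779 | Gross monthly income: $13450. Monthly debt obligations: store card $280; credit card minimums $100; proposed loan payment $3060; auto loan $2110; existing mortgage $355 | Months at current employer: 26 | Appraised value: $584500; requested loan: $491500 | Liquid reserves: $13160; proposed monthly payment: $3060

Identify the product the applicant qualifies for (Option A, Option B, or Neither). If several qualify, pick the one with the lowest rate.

Total debts = (280 + 100 + 3,060 + 2,110 + 355) = 5,905; DTI = 5,905/13,450 = 43.9%.
LTV = 491,500/584,500 = 84.1%.
Reserves = 13,160/3,060 = 4.3 months.
Option A: score 779 ≥ 720; DTI 43.9% ≤ 45%; LTV 84.1% > 80%; employment 26 ≥ 24 mo; reserves 4.3 ≥ 2 mo → does not qualify.
Option B: score 779 ≥ 600; DTI 43.9% > 36%; LTV 84.1% ≤ 95%; employment 26 ≥ 6 mo; reserves 4.3 ≥ 4 mo → does not qualify.

Neither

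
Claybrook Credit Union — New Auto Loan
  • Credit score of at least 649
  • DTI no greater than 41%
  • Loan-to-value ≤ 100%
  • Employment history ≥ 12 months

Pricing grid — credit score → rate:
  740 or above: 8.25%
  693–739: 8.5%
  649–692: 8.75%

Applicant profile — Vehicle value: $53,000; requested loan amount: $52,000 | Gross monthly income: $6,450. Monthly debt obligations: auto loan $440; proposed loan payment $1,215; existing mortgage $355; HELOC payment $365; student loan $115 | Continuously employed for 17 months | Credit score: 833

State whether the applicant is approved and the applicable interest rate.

Credit score 833 ≥ 649 (meets minimum)
Employment 17 ≥ 12 months
Total monthly debts = (440 + 1,215 + 355 + 365 + 115) = 2,490. Debt-to-income = 2,490/6,450 = 38.6% — meets 41% limit
Loan-to-value = 52,000/53,000 = 98.1% — pass (100% max)
All requirements met. Score 833 falls in the 740 or above tier → 8.25%.

Approved at 8.25%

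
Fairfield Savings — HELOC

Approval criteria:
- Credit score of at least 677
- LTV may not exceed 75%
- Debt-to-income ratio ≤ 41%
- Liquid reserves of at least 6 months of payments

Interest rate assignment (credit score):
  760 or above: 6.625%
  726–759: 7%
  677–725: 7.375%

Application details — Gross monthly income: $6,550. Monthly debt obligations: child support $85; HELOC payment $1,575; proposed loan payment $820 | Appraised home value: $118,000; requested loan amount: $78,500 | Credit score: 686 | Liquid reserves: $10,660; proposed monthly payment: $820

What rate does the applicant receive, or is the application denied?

Approved at 7.375%

Credit score 686 ≥ 677 (meets minimum)
Total monthly debts = (85 + 1,575 + 820) = 2,480. DTI = 2,480/6,550 = 37.9% ≤ 41%
LTV = 78,500/118,000 = 66.5% ≤ 75%
Liquid reserves cover 10,660/820 = 13.0 months — ≥ 6 required
All requirements met. Score 686 falls in the 677–725 tier → 7.375%.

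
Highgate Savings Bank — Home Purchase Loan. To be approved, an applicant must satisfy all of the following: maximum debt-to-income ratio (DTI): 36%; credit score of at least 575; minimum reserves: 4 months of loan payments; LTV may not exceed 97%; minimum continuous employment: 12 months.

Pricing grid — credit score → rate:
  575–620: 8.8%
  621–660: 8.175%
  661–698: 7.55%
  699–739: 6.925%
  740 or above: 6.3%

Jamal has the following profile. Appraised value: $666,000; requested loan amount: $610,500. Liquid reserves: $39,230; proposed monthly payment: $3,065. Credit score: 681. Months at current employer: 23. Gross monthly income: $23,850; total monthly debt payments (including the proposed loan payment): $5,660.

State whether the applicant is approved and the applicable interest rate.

Credit score 681 ≥ 575 (meets minimum)
DTI = 5,660/23,850 = 23.7% ≤ 36%
Employment 23 ≥ 12 months
Loan-to-value = 610,500/666,000 = 91.7% — pass (97% max)
Liquid reserves cover 39,230/3,065 = 12.8 months — ≥ 4 required
All requirements met. Score 681 falls in the 661–698 tier → 7.55%.

Approved at 7.55%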